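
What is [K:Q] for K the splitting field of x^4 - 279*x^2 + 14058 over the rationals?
[K:Q] = 4

f factors as (x^2 - 66)(x^2 - 213); the splitting field is K = Q(sqrt(66), sqrt(213)). Since 66, 213, and 14058 are all non-squares in Q, the three subfields Q(sqrt(66)), Q(sqrt(213)), Q(sqrt(14058)) are distinct degree-2 extensions, so [K:Q] = 4 (Klein four Galois group).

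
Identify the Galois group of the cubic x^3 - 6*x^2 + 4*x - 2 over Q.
Gal(K/Q) = S_3 (symmetric group of order 6)

Compute the discriminant of x^3 + (-6)*x^2 + (4)*x + (-2): Δ = -652. Since Δ is not a rational square, the Galois group is not contained in A_3; it must be the full S_3 (irreducibility of the cubic rules out anything smaller).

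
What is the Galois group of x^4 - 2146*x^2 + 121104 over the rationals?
Gal(K/Q) = Z/2Z (cyclic of order 2)

f factors as (x^2 - 2088)(x^2 - 58), so the splitting field is K = Q(sqrt(2088), sqrt(58)). The squarefree part of 2088 is 58 and the squarefree part of 58 is also 58, so sqrt(2088) and sqrt(58) are both rational multiples of sqrt(58). Hence Q(sqrt(2088)) = Q(sqrt(58)) = Q(sqrt(58)), and the splitting field collapses to a single degree-2 extension with Galois group Z/2Z.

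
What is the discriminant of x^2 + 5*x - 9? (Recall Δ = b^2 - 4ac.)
Δ = 61

For a quadratic a x^2 + b x + c the discriminant is Δ = b^2 - 4ac = (5)^2 - 4*(1)*(-9) = 25 - (-36) = 61.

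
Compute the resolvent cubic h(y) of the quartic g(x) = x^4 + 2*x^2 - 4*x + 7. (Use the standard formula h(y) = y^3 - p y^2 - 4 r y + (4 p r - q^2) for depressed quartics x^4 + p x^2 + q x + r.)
h(y) = y^3 - 2*y^2 - 28*y + 40

Identify coefficients: p = 2, q = -4, r = 7.
Plug into h(y) = y^3 - p y^2 - 4 r y + (4 p r - q^2):
  h(y) = y^3 - (2) y^2 - 4*(7) y + (4*(2)*(7) - (-4)^2)
       = y^3 + (-2) y^2 + (-28) y + (40).
Simplifying: h(y) = y^3 - 2*y^2 - 28*y + 40.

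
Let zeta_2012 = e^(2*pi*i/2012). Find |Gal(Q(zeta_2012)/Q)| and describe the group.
|Gal(Q(zeta_2012)/Q)| = phi(2012) = 1004; group ≅ (Z/2012Z)^* ≅ Z/2Z × Z/502Z

The n-th cyclotomic polynomial Φ_2012(x) is the minimal polynomial of zeta_2012 over Q and has degree phi(2012) = 1004. So Q(zeta_2012) is a degree-1004 Galois extension with Galois group (Z/2012Z)^*. By CRT, (Z/2012Z)^* ≅ (Z/4Z)^* × (Z/503Z)^*. Each prime-power unit group is (Z/4Z)^* ≅ Z/2Z; (Z/503Z)^* ≅ Z/502Z. Hence Gal(Q(zeta_2012)/Q) ≅ Z/2Z × Z/502Z.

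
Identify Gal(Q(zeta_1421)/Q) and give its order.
|Gal(Q(zeta_1421)/Q)| = phi(1421) = 1176; group ≅ (Z/1421Z)^* ≅ Z/28Z × Z/42Z

The n-th cyclotomic polynomial Φ_1421(x) is the minimal polynomial of zeta_1421 over Q and has degree phi(1421) = 1176. So Q(zeta_1421) is a degree-1176 Galois extension with Galois group (Z/1421Z)^*. By CRT, (Z/1421Z)^* ≅ (Z/49Z)^* × (Z/29Z)^*. Each prime-power unit group is (Z/49Z)^* ≅ Z/42Z; (Z/29Z)^* ≅ Z/28Z. Hence Gal(Q(zeta_1421)/Q) ≅ Z/28Z × Z/42Z.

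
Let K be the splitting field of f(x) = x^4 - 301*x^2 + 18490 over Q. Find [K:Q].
[K:Q] = 4

f factors as (x^2 - 215)(x^2 - 86); the splitting field is K = Q(sqrt(215), sqrt(86)). Since 215, 86, and 18490 are all non-squares in Q, the three subfields Q(sqrt(215)), Q(sqrt(86)), Q(sqrt(18490)) are distinct degree-2 extensions, so [K:Q] = 4 (Klein four Galois group).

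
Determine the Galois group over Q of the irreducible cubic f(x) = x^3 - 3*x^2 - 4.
Gal(K/Q) = S_3 (symmetric group of order 6)

Compute the discriminant of x^3 + (-3)*x^2 + (0)*x + (-4): Δ = -864. Since Δ is not a rational square, the Galois group is not contained in A_3; it must be the full S_3 (irreducibility of the cubic rules out anything smaller).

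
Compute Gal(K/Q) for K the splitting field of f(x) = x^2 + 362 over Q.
Gal(K/Q) = Z/2Z (cyclic of order 2)

x^2 + 362 is irreducible over Q since -362 is not a rational square. The splitting field Q(sqrt(-362)) has degree 2 over Q, and its unique nontrivial automorphism is sqrt(-362) ↦ -sqrt(-362). Hence Gal(Q(sqrt(-362))/Q) = Z/2Z.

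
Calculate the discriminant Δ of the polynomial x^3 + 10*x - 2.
Δ = -4108

For a depressed cubic x^3 + p x + q the discriminant is Δ = -4 p^3 - 27 q^2 = -4*(10)^3 - 27*(-2)^2 = -4000 - 108 = -4108.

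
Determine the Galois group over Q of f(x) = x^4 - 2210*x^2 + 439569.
Gal(K/Q) = Z/2Z (cyclic of order 2)

f factors as (x^2 - 1989)(x^2 - 221), so the splitting field is K = Q(sqrt(1989), sqrt(221)). The squarefree part of 1989 is 221 and the squarefree part of 221 is also 221, so sqrt(1989) and sqrt(221) are both rational multiples of sqrt(221). Hence Q(sqrt(1989)) = Q(sqrt(221)) = Q(sqrt(221)), and the splitting field collapses to a single degree-2 extension with Galois group Z/2Z.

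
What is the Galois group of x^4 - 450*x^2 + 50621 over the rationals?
Gal(K/Q) = V_4 (Klein four-group, Z/2Z × Z/2Z)

f factors as (x^2 - 223)(x^2 - 227), so the splitting field is K = Q(sqrt(223), sqrt(227)). The elements 223, 227, 50621 are all non-squares in Q, so sqrt(223) and sqrt(227) generate independent quadratic extensions. Thus [K:Q] = 4 and Gal(K/Q) is generated by the two order-2 automorphisms sqrt(223) ↦ -sqrt(223) and sqrt(227) ↦ -sqrt(227), giving V_4.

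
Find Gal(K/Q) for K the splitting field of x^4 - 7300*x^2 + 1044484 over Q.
Gal(K/Q) = Z/2Z (cyclic of order 2)

f factors as (x^2 - 7154)(x^2 - 146), so the splitting field is K = Q(sqrt(7154), sqrt(146)). The squarefree part of 7154 is 146 and the squarefree part of 146 is also 146, so sqrt(7154) and sqrt(146) are both rational multiples of sqrt(146). Hence Q(sqrt(7154)) = Q(sqrt(146)) = Q(sqrt(146)), and the splitting field collapses to a single degree-2 extension with Galois group Z/2Z.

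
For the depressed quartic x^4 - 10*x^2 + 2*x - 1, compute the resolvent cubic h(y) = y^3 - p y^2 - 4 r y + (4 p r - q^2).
h(y) = y^3 + 10*y^2 + 4*y + 36

Identify coefficients: p = -10, q = 2, r = -1.
Plug into h(y) = y^3 - p y^2 - 4 r y + (4 p r - q^2):
  h(y) = y^3 - (-10) y^2 - 4*(-1) y + (4*(-10)*(-1) - (2)^2)
       = y^3 + (10) y^2 + (4) y + (36).
Simplifying: h(y) = y^3 + 10*y^2 + 4*y + 36.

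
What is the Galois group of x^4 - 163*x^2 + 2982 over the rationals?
Gal(K/Q) = V_4 (Klein four-group, Z/2Z × Z/2Z)

f factors as (x^2 - 21)(x^2 - 142), so the splitting field is K = Q(sqrt(21), sqrt(142)). The elements 21, 142, 2982 are all non-squares in Q, so sqrt(21) and sqrt(142) generate independent quadratic extensions. Thus [K:Q] = 4 and Gal(K/Q) is generated by the two order-2 automorphisms sqrt(21) ↦ -sqrt(21) and sqrt(142) ↦ -sqrt(142), giving V_4.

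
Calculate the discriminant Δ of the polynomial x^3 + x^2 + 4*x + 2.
Δ = -212

For x^3 + a x^2 + b x + c the discriminant is Δ = 18 a b c - 4 a^3 c + a^2 b^2 - 4 b^3 - 27 c^2.
Plug a = 1, b = 4, c = 2:
  18*(1)*(4)*(2) - 4*(1)^3*(2) + (1)^2*(4)^2 - 4*(4)^3 - 27*(2)^2
  = 144 + (-8) + 16 + (-256) + (-108)
  = -212.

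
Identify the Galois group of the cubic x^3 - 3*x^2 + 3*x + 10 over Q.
Gal(K/Q) = S_3 (symmetric group of order 6)

Compute the discriminant of x^3 + (-3)*x^2 + (3)*x + (10): Δ = -3267. Since Δ is not a rational square, the Galois group is not contained in A_3; it must be the full S_3 (irreducibility of the cubic rules out anything smaller).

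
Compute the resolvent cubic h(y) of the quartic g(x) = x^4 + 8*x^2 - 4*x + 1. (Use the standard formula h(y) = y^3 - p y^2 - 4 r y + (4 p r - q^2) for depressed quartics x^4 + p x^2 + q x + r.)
h(y) = y^3 - 8*y^2 - 4*y + 16

Identify coefficients: p = 8, q = -4, r = 1.
Plug into h(y) = y^3 - p y^2 - 4 r y + (4 p r - q^2):
  h(y) = y^3 - (8) y^2 - 4*(1) y + (4*(8)*(1) - (-4)^2)
       = y^3 + (-8) y^2 + (-4) y + (16).
Simplifying: h(y) = y^3 - 8*y^2 - 4*y + 16.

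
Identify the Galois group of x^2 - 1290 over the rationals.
Gal(K/Q) = Z/2Z (cyclic of order 2)

x^2 - 1290 is irreducible over Q since 1290 is not a rational square. The splitting field Q(sqrt(1290)) has degree 2 over Q, and its unique nontrivial automorphism is sqrt(1290) ↦ -sqrt(1290). Hence Gal(Q(sqrt(1290))/Q) = Z/2Z.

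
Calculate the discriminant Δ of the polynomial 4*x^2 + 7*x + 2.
Δ = 17

For a quadratic a x^2 + b x + c the discriminant is Δ = b^2 - 4ac = (7)^2 - 4*(4)*(2) = 49 - (32) = 17.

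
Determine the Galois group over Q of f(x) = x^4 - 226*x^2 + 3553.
Gal(K/Q) = V_4 (Klein four-group, Z/2Z × Z/2Z)

f factors as (x^2 - 209)(x^2 - 17), so the splitting field is K = Q(sqrt(209), sqrt(17)). The elements 209, 17, 3553 are all non-squares in Q, so sqrt(209) and sqrt(17) generate independent quadratic extensions. Thus [K:Q] = 4 and Gal(K/Q) is generated by the two order-2 automorphisms sqrt(209) ↦ -sqrt(209) and sqrt(17) ↦ -sqrt(17), giving V_4.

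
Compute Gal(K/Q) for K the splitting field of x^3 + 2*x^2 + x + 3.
Gal(K/Q) = S_3 (symmetric group of order 6)

Compute the discriminant of x^3 + (2)*x^2 + (1)*x + (3): Δ = -231. Since Δ is not a rational square, the Galois group is not contained in A_3; it must be the full S_3 (irreducibility of the cubic rules out anything smaller).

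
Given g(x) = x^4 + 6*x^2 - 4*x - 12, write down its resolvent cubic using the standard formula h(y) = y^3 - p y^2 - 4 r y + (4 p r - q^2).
h(y) = y^3 - 6*y^2 + 48*y - 304

Identify coefficients: p = 6, q = -4, r = -12.
Plug into h(y) = y^3 - p y^2 - 4 r y + (4 p r - q^2):
  h(y) = y^3 - (6) y^2 - 4*(-12) y + (4*(6)*(-12) - (-4)^2)
       = y^3 + (-6) y^2 + (48) y + (-304).
Simplifying: h(y) = y^3 - 6*y^2 + 48*y - 304.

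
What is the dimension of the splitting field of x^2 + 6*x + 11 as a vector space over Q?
[K:Q] = 2

The discriminant of x^2 + (6)*x + (11) is b^2 - 4c = 36 - (44) = -8. Since -8 is not a perfect square in Q, the polynomial is irreducible over Q. Its two roots generate a degree-2 extension, so [K:Q] = 2.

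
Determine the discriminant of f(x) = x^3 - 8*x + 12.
Δ = -1840

For a depressed cubic x^3 + p x + q the discriminant is Δ = -4 p^3 - 27 q^2 = -4*(-8)^3 - 27*(12)^2 = 2048 - 3888 = -1840.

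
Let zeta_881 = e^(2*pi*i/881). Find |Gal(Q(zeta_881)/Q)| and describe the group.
|Gal(Q(zeta_881)/Q)| = phi(881) = 880; group ≅ (Z/881Z)^* ≅ Z/880Z

The n-th cyclotomic polynomial Φ_881(x) is the minimal polynomial of zeta_881 over Q and has degree phi(881) = 880. So Q(zeta_881) is a degree-880 Galois extension with Galois group (Z/881Z)^*. (Z/881Z)^* is cyclic since 881 is an odd prime power (or 4). Hence Gal(Q(zeta_881)/Q) ≅ Z/880Z.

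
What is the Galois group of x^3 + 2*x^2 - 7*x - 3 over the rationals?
Gal(K/Q) = S_3 (symmetric group of order 6)

Compute the discriminant of x^3 + (2)*x^2 + (-7)*x + (-3): Δ = 2177. Since Δ is not a rational square, the Galois group is not contained in A_3; it must be the full S_3 (irreducibility of the cubic rules out anything smaller).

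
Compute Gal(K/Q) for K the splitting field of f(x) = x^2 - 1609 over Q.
Gal(K/Q) = Z/2Z (cyclic of order 2)

x^2 - 1609 is irreducible over Q since 1609 is not a rational square. The splitting field Q(sqrt(1609)) has degree 2 over Q, and its unique nontrivial automorphism is sqrt(1609) ↦ -sqrt(1609). Hence Gal(Q(sqrt(1609))/Q) = Z/2Z.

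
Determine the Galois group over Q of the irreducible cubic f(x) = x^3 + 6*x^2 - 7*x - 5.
Gal(K/Q) = S_3 (symmetric group of order 6)

Compute the discriminant of x^3 + (6)*x^2 + (-7)*x + (-5): Δ = 10561. Since Δ is not a rational square, the Galois group is not contained in A_3; it must be the full S_3 (irreducibility of the cubic rules out anything smaller).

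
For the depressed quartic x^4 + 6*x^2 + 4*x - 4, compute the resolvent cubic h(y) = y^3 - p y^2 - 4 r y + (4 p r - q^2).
h(y) = y^3 - 6*y^2 + 16*y - 112

Identify coefficients: p = 6, q = 4, r = -4.
Plug into h(y) = y^3 - p y^2 - 4 r y + (4 p r - q^2):
  h(y) = y^3 - (6) y^2 - 4*(-4) y + (4*(6)*(-4) - (4)^2)
       = y^3 + (-6) y^2 + (16) y + (-112).
Simplifying: h(y) = y^3 - 6*y^2 + 16*y - 112.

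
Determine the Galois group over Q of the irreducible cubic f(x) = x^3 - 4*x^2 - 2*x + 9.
Gal(K/Q) = S_3 (symmetric group of order 6)

Compute the discriminant of x^3 + (-4)*x^2 + (-2)*x + (9): Δ = 1509. Since Δ is not a rational square, the Galois group is not contained in A_3; it must be the full S_3 (irreducibility of the cubic rules out anything smaller).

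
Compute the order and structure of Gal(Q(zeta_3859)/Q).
|Gal(Q(zeta_3859)/Q)| = phi(3859) = 3616; group ≅ (Z/3859Z)^* ≅ Z/16Z × Z/226Z

The n-th cyclotomic polynomial Φ_3859(x) is the minimal polynomial of zeta_3859 over Q and has degree phi(3859) = 3616. So Q(zeta_3859) is a degree-3616 Galois extension with Galois group (Z/3859Z)^*. By CRT, (Z/3859Z)^* ≅ (Z/17Z)^* × (Z/227Z)^*. Each prime-power unit group is (Z/17Z)^* ≅ Z/16Z; (Z/227Z)^* ≅ Z/226Z. Hence Gal(Q(zeta_3859)/Q) ≅ Z/16Z × Z/226Z.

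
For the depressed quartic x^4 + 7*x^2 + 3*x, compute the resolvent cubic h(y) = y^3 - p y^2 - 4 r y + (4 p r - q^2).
h(y) = y^3 - 7*y^2 - 9

Identify coefficients: p = 7, q = 3, r = 0.
Plug into h(y) = y^3 - p y^2 - 4 r y + (4 p r - q^2):
  h(y) = y^3 - (7) y^2 - 4*(0) y + (4*(7)*(0) - (3)^2)
       = y^3 + (-7) y^2 + (0) y + (-9).
Simplifying: h(y) = y^3 - 7*y^2 - 9.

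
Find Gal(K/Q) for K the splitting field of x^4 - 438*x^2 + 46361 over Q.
Gal(K/Q) = V_4 (Klein four-group, Z/2Z × Z/2Z)

f factors as (x^2 - 179)(x^2 - 259), so the splitting field is K = Q(sqrt(179), sqrt(259)). The elements 179, 259, 46361 are all non-squares in Q, so sqrt(179) and sqrt(259) generate independent quadratic extensions. Thus [K:Q] = 4 and Gal(K/Q) is generated by the two order-2 automorphisms sqrt(179) ↦ -sqrt(179) and sqrt(259) ↦ -sqrt(259), giving V_4.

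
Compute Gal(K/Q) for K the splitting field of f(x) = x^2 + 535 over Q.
Gal(K/Q) = Z/2Z (cyclic of order 2)

x^2 + 535 is irreducible over Q since -535 is not a rational square. The splitting field Q(sqrt(-535)) has degree 2 over Q, and its unique nontrivial automorphism is sqrt(-535) ↦ -sqrt(-535). Hence Gal(Q(sqrt(-535))/Q) = Z/2Z.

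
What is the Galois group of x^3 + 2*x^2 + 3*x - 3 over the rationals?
Gal(K/Q) = S_3 (symmetric group of order 6)

Compute the discriminant of x^3 + (2)*x^2 + (3)*x + (-3): Δ = -543. Since Δ is not a rational square, the Galois group is not contained in A_3; it must be the full S_3 (irreducibility of the cubic rules out anything smaller).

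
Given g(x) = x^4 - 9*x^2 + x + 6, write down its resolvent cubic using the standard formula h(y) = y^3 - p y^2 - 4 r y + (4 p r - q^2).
h(y) = y^3 + 9*y^2 - 24*y - 217

Identify coefficients: p = -9, q = 1, r = 6.
Plug into h(y) = y^3 - p y^2 - 4 r y + (4 p r - q^2):
  h(y) = y^3 - (-9) y^2 - 4*(6) y + (4*(-9)*(6) - (1)^2)
       = y^3 + (9) y^2 + (-24) y + (-217).
Simplifying: h(y) = y^3 + 9*y^2 - 24*y - 217.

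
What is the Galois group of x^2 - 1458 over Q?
Gal(K/Q) = Z/2Z (cyclic of order 2)

x^2 - 1458 is irreducible over Q since 1458 is not a rational square. The splitting field Q(sqrt(1458)) has degree 2 over Q, and its unique nontrivial automorphism is sqrt(1458) ↦ -sqrt(1458). Hence Gal(Q(sqrt(1458))/Q) = Z/2Z.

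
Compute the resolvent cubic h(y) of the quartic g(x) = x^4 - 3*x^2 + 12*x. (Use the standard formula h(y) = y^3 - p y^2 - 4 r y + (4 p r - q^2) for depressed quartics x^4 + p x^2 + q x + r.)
h(y) = y^3 + 3*y^2 - 144

Identify coefficients: p = -3, q = 12, r = 0.
Plug into h(y) = y^3 - p y^2 - 4 r y + (4 p r - q^2):
  h(y) = y^3 - (-3) y^2 - 4*(0) y + (4*(-3)*(0) - (12)^2)
       = y^3 + (3) y^2 + (0) y + (-144).
Simplifying: h(y) = y^3 + 3*y^2 - 144.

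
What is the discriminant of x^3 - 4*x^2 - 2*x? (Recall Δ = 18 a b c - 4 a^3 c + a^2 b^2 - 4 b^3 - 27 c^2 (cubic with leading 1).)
Δ = 96

For x^3 + a x^2 + b x + c the discriminant is Δ = 18 a b c - 4 a^3 c + a^2 b^2 - 4 b^3 - 27 c^2.
Plug a = -4, b = -2, c = 0:
  18*(-4)*(-2)*(0) - 4*(-4)^3*(0) + (-4)^2*(-2)^2 - 4*(-2)^3 - 27*(0)^2
  = 0 + (0) + 64 + (32) + (0)
  = 96.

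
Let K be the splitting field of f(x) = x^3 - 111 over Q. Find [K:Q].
[K:Q] = 6

x^3 - 111 has one real root r = 111^(1/3) and two complex roots r*zeta_3, r*zeta_3^2 where zeta_3 = e^(2*pi*i/3). The splitting field is Q(r, zeta_3). [Q(r):Q] = 3 and [Q(zeta_3):Q] = 2 with gcd = 1, so [Q(r, zeta_3):Q] = 3 * 2 = 6.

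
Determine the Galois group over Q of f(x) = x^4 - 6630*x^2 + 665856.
Gal(K/Q) = Z/2Z (cyclic of order 2)

f factors as (x^2 - 102)(x^2 - 6528), so the splitting field is K = Q(sqrt(102), sqrt(6528)). The squarefree part of 102 is 102 and the squarefree part of 6528 is also 102, so sqrt(102) and sqrt(6528) are both rational multiples of sqrt(102). Hence Q(sqrt(102)) = Q(sqrt(6528)) = Q(sqrt(102)), and the splitting field collapses to a single degree-2 extension with Galois group Z/2Z.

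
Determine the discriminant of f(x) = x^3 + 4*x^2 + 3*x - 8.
Δ = -1372

For x^3 + a x^2 + b x + c the discriminant is Δ = 18 a b c - 4 a^3 c + a^2 b^2 - 4 b^3 - 27 c^2.
Plug a = 4, b = 3, c = -8:
  18*(4)*(3)*(-8) - 4*(4)^3*(-8) + (4)^2*(3)^2 - 4*(3)^3 - 27*(-8)^2
  = -1728 + (2048) + 144 + (-108) + (-1728)
  = -1372.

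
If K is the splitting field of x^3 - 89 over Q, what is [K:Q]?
[K:Q] = 6

x^3 - 89 has one real root r = 89^(1/3) and two complex roots r*zeta_3, r*zeta_3^2 where zeta_3 = e^(2*pi*i/3). The splitting field is Q(r, zeta_3). [Q(r):Q] = 3 and [Q(zeta_3):Q] = 2 with gcd = 1, so [Q(r, zeta_3):Q] = 3 * 2 = 6.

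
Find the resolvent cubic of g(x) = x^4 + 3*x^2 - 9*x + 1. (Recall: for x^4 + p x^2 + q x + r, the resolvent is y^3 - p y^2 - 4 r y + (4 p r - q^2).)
h(y) = y^3 - 3*y^2 - 4*y - 69

Identify coefficients: p = 3, q = -9, r = 1.
Plug into h(y) = y^3 - p y^2 - 4 r y + (4 p r - q^2):
  h(y) = y^3 - (3) y^2 - 4*(1) y + (4*(3)*(1) - (-9)^2)
       = y^3 + (-3) y^2 + (-4) y + (-69).
Simplifying: h(y) = y^3 - 3*y^2 - 4*y - 69.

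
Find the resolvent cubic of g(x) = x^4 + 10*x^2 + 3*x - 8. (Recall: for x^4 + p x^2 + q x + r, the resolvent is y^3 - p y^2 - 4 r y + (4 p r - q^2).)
h(y) = y^3 - 10*y^2 + 32*y - 329

Identify coefficients: p = 10, q = 3, r = -8.
Plug into h(y) = y^3 - p y^2 - 4 r y + (4 p r - q^2):
  h(y) = y^3 - (10) y^2 - 4*(-8) y + (4*(10)*(-8) - (3)^2)
       = y^3 + (-10) y^2 + (32) y + (-329).
Simplifying: h(y) = y^3 - 10*y^2 + 32*y - 329.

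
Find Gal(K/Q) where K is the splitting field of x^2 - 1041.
Gal(K/Q) = Z/2Z (cyclic of order 2)

x^2 - 1041 is irreducible over Q since 1041 is not a rational square. The splitting field Q(sqrt(1041)) has degree 2 over Q, and its unique nontrivial automorphism is sqrt(1041) ↦ -sqrt(1041). Hence Gal(Q(sqrt(1041))/Q) = Z/2Z.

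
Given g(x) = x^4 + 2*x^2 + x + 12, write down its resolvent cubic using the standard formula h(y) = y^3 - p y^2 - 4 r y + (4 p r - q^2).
h(y) = y^3 - 2*y^2 - 48*y + 95

Identify coefficients: p = 2, q = 1, r = 12.
Plug into h(y) = y^3 - p y^2 - 4 r y + (4 p r - q^2):
  h(y) = y^3 - (2) y^2 - 4*(12) y + (4*(2)*(12) - (1)^2)
       = y^3 + (-2) y^2 + (-48) y + (95).
Simplifying: h(y) = y^3 - 2*y^2 - 48*y + 95.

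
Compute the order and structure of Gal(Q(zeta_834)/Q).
|Gal(Q(zeta_834)/Q)| = phi(834) = 276; group ≅ (Z/834Z)^* ≅ Z/2Z × Z/138Z

The n-th cyclotomic polynomial Φ_834(x) is the minimal polynomial of zeta_834 over Q and has degree phi(834) = 276. So Q(zeta_834) is a degree-276 Galois extension with Galois group (Z/834Z)^*. By CRT, (Z/834Z)^* ≅ (Z/2Z)^* × (Z/3Z)^* × (Z/139Z)^*. Each prime-power unit group is (Z/2Z)^* ≅ trivial group (order 1); (Z/3Z)^* ≅ Z/2Z; (Z/139Z)^* ≅ Z/138Z. Hence Gal(Q(zeta_834)/Q) ≅ Z/2Z × Z/138Z.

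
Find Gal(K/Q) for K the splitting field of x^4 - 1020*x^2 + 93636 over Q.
Gal(K/Q) = Z/2Z (cyclic of order 2)

f factors as (x^2 - 918)(x^2 - 102), so the splitting field is K = Q(sqrt(918), sqrt(102)). The squarefree part of 918 is 102 and the squarefree part of 102 is also 102, so sqrt(918) and sqrt(102) are both rational multiples of sqrt(102). Hence Q(sqrt(918)) = Q(sqrt(102)) = Q(sqrt(102)), and the splitting field collapses to a single degree-2 extension with Galois group Z/2Z.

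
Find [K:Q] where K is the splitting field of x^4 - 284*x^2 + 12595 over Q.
[K:Q] = 4

f factors as (x^2 - 55)(x^2 - 229); the splitting field is K = Q(sqrt(55), sqrt(229)). Since 55, 229, and 12595 are all non-squares in Q, the three subfields Q(sqrt(55)), Q(sqrt(229)), Q(sqrt(12595)) are distinct degree-2 extensions, so [K:Q] = 4 (Klein four Galois group).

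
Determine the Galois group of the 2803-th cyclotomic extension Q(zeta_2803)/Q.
|Gal(Q(zeta_2803)/Q)| = phi(2803) = 2802; group ≅ (Z/2803Z)^* ≅ Z/2802Z

The n-th cyclotomic polynomial Φ_2803(x) is the minimal polynomial of zeta_2803 over Q and has degree phi(2803) = 2802. So Q(zeta_2803) is a degree-2802 Galois extension with Galois group (Z/2803Z)^*. (Z/2803Z)^* is cyclic since 2803 is an odd prime power (or 4). Hence Gal(Q(zeta_2803)/Q) ≅ Z/2802Z.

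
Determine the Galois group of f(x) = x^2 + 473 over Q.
Gal(K/Q) = Z/2Z (cyclic of order 2)

x^2 + 473 is irreducible over Q since -473 is not a rational square. The splitting field Q(sqrt(-473)) has degree 2 over Q, and its unique nontrivial automorphism is sqrt(-473) ↦ -sqrt(-473). Hence Gal(Q(sqrt(-473))/Q) = Z/2Z.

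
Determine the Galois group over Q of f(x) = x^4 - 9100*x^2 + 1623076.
Gal(K/Q) = Z/2Z (cyclic of order 2)

f factors as (x^2 - 8918)(x^2 - 182), so the splitting field is K = Q(sqrt(8918), sqrt(182)). The squarefree part of 8918 is 182 and the squarefree part of 182 is also 182, so sqrt(8918) and sqrt(182) are both rational multiples of sqrt(182). Hence Q(sqrt(8918)) = Q(sqrt(182)) = Q(sqrt(182)), and the splitting field collapses to a single degree-2 extension with Galois group Z/2Z.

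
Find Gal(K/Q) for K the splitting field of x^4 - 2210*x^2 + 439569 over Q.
Gal(K/Q) = Z/2Z (cyclic of order 2)

f factors as (x^2 - 221)(x^2 - 1989), so the splitting field is K = Q(sqrt(221), sqrt(1989)). The squarefree part of 221 is 221 and the squarefree part of 1989 is also 221, so sqrt(221) and sqrt(1989) are both rational multiples of sqrt(221). Hence Q(sqrt(221)) = Q(sqrt(1989)) = Q(sqrt(221)), and the splitting field collapses to a single degree-2 extension with Galois group Z/2Z.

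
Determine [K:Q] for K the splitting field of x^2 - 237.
[K:Q] = 2

The polynomial x^2 - 237 is irreducible over Q since 237 is not a perfect square. Its splitting field is Q(sqrt(237)), which has degree 2 over Q.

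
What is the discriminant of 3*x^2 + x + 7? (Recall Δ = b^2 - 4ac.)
Δ = -83

For a quadratic a x^2 + b x + c the discriminant is Δ = b^2 - 4ac = (1)^2 - 4*(3)*(7) = 1 - (84) = -83.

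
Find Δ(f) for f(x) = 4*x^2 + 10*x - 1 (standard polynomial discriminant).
Δ = 116

For a quadratic a x^2 + b x + c the discriminant is Δ = b^2 - 4ac = (10)^2 - 4*(4)*(-1) = 100 - (-16) = 116.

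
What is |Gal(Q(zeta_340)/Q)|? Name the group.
|Gal(Q(zeta_340)/Q)| = phi(340) = 128; group ≅ (Z/340Z)^* ≅ Z/2Z × Z/4Z × Z/16Z

The n-th cyclotomic polynomial Φ_340(x) is the minimal polynomial of zeta_340 over Q and has degree phi(340) = 128. So Q(zeta_340) is a degree-128 Galois extension with Galois group (Z/340Z)^*. By CRT, (Z/340Z)^* ≅ (Z/4Z)^* × (Z/5Z)^* × (Z/17Z)^*. Each prime-power unit group is (Z/4Z)^* ≅ Z/2Z; (Z/5Z)^* ≅ Z/4Z; (Z/17Z)^* ≅ Z/16Z. Hence Gal(Q(zeta_340)/Q) ≅ Z/2Z × Z/4Z × Z/16Z.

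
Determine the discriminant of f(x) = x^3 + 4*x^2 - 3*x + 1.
Δ = -247

For x^3 + a x^2 + b x + c the discriminant is Δ = 18 a b c - 4 a^3 c + a^2 b^2 - 4 b^3 - 27 c^2.
Plug a = 4, b = -3, c = 1:
  18*(4)*(-3)*(1) - 4*(4)^3*(1) + (4)^2*(-3)^2 - 4*(-3)^3 - 27*(1)^2
  = -216 + (-256) + 144 + (108) + (-27)
  = -247.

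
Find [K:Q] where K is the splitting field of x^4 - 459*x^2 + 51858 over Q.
[K:Q] = 4

f factors as (x^2 - 201)(x^2 - 258); the splitting field is K = Q(sqrt(201), sqrt(258)). Since 201, 258, and 51858 are all non-squares in Q, the three subfields Q(sqrt(201)), Q(sqrt(258)), Q(sqrt(51858)) are distinct degree-2 extensions, so [K:Q] = 4 (Klein four Galois group).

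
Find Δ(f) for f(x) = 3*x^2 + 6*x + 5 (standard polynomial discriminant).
Δ = -24

For a quadratic a x^2 + b x + c the discriminant is Δ = b^2 - 4ac = (6)^2 - 4*(3)*(5) = 36 - (60) = -24.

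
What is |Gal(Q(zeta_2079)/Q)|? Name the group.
|Gal(Q(zeta_2079)/Q)| = phi(2079) = 1080; group ≅ (Z/2079Z)^* ≅ Z/6Z × Z/10Z × Z/18Z

The n-th cyclotomic polynomial Φ_2079(x) is the minimal polynomial of zeta_2079 over Q and has degree phi(2079) = 1080. So Q(zeta_2079) is a degree-1080 Galois extension with Galois group (Z/2079Z)^*. By CRT, (Z/2079Z)^* ≅ (Z/27Z)^* × (Z/7Z)^* × (Z/11Z)^*. Each prime-power unit group is (Z/27Z)^* ≅ Z/18Z; (Z/7Z)^* ≅ Z/6Z; (Z/11Z)^* ≅ Z/10Z. Hence Gal(Q(zeta_2079)/Q) ≅ Z/6Z × Z/10Z × Z/18Z.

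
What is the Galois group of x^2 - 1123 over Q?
Gal(K/Q) = Z/2Z (cyclic of order 2)

x^2 - 1123 is irreducible over Q since 1123 is not a rational square. The splitting field Q(sqrt(1123)) has degree 2 over Q, and its unique nontrivial automorphism is sqrt(1123) ↦ -sqrt(1123). Hence Gal(Q(sqrt(1123))/Q) = Z/2Z.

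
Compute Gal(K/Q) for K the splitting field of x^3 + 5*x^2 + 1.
Gal(K/Q) = S_3 (symmetric group of order 6)

Compute the discriminant of x^3 + (5)*x^2 + (0)*x + (1): Δ = -527. Since Δ is not a rational square, the Galois group is not contained in A_3; it must be the full S_3 (irreducibility of the cubic rules out anything smaller).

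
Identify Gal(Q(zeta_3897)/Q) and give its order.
|Gal(Q(zeta_3897)/Q)| = phi(3897) = 2592; group ≅ (Z/3897Z)^* ≅ Z/6Z × Z/432Z

The n-th cyclotomic polynomial Φ_3897(x) is the minimal polynomial of zeta_3897 over Q and has degree phi(3897) = 2592. So Q(zeta_3897) is a degree-2592 Galois extension with Galois group (Z/3897Z)^*. By CRT, (Z/3897Z)^* ≅ (Z/9Z)^* × (Z/433Z)^*. Each prime-power unit group is (Z/9Z)^* ≅ Z/6Z; (Z/433Z)^* ≅ Z/432Z. Hence Gal(Q(zeta_3897)/Q) ≅ Z/6Z × Z/432Z.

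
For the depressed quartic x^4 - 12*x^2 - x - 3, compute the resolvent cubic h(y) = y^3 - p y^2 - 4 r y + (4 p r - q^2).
h(y) = y^3 + 12*y^2 + 12*y + 143

Identify coefficients: p = -12, q = -1, r = -3.
Plug into h(y) = y^3 - p y^2 - 4 r y + (4 p r - q^2):
  h(y) = y^3 - (-12) y^2 - 4*(-3) y + (4*(-12)*(-3) - (-1)^2)
       = y^3 + (12) y^2 + (12) y + (143).
Simplifying: h(y) = y^3 + 12*y^2 + 12*y + 143.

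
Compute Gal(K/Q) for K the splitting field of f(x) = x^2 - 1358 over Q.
Gal(K/Q) = Z/2Z (cyclic of order 2)

x^2 - 1358 is irreducible over Q since 1358 is not a rational square. The splitting field Q(sqrt(1358)) has degree 2 over Q, and its unique nontrivial automorphism is sqrt(1358) ↦ -sqrt(1358). Hence Gal(Q(sqrt(1358))/Q) = Z/2Z.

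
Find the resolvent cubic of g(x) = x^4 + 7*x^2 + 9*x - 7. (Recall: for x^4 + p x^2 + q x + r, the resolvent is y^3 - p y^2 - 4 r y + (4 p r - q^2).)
h(y) = y^3 - 7*y^2 + 28*y - 277

Identify coefficients: p = 7, q = 9, r = -7.
Plug into h(y) = y^3 - p y^2 - 4 r y + (4 p r - q^2):
  h(y) = y^3 - (7) y^2 - 4*(-7) y + (4*(7)*(-7) - (9)^2)
       = y^3 + (-7) y^2 + (28) y + (-277).
Simplifying: h(y) = y^3 - 7*y^2 + 28*y - 277.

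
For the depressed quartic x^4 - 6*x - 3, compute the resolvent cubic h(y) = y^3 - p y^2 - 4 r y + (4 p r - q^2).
h(y) = y^3 + 12*y - 36

Identify coefficients: p = 0, q = -6, r = -3.
Plug into h(y) = y^3 - p y^2 - 4 r y + (4 p r - q^2):
  h(y) = y^3 - (0) y^2 - 4*(-3) y + (4*(0)*(-3) - (-6)^2)
       = y^3 + (0) y^2 + (12) y + (-36).
Simplifying: h(y) = y^3 + 12*y - 36.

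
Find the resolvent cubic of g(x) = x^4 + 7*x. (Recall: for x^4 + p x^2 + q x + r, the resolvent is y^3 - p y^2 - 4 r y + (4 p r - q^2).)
h(y) = y^3 - 49

Identify coefficients: p = 0, q = 7, r = 0.
Plug into h(y) = y^3 - p y^2 - 4 r y + (4 p r - q^2):
  h(y) = y^3 - (0) y^2 - 4*(0) y + (4*(0)*(0) - (7)^2)
       = y^3 + (0) y^2 + (0) y + (-49).
Simplifying: h(y) = y^3 - 49.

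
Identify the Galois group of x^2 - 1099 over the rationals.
Gal(K/Q) = Z/2Z (cyclic of order 2)

x^2 - 1099 is irreducible over Q since 1099 is not a rational square. The splitting field Q(sqrt(1099)) has degree 2 over Q, and its unique nontrivial automorphism is sqrt(1099) ↦ -sqrt(1099). Hence Gal(Q(sqrt(1099))/Q) = Z/2Z.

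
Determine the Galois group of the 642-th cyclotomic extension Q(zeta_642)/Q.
|Gal(Q(zeta_642)/Q)| = phi(642) = 212; group ≅ (Z/642Z)^* ≅ Z/2Z × Z/106Z

The n-th cyclotomic polynomial Φ_642(x) is the minimal polynomial of zeta_642 over Q and has degree phi(642) = 212. So Q(zeta_642) is a degree-212 Galois extension with Galois group (Z/642Z)^*. By CRT, (Z/642Z)^* ≅ (Z/2Z)^* × (Z/3Z)^* × (Z/107Z)^*. Each prime-power unit group is (Z/2Z)^* ≅ trivial group (order 1); (Z/3Z)^* ≅ Z/2Z; (Z/107Z)^* ≅ Z/106Z. Hence Gal(Q(zeta_642)/Q) ≅ Z/2Z × Z/106Z.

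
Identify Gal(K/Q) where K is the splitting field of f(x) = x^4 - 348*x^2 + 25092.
Gal(K/Q) = V_4 (Klein four-group, Z/2Z × Z/2Z)

f factors as (x^2 - 102)(x^2 - 246), so the splitting field is K = Q(sqrt(102), sqrt(246)). The elements 102, 246, 25092 are all non-squares in Q, so sqrt(102) and sqrt(246) generate independent quadratic extensions. Thus [K:Q] = 4 and Gal(K/Q) is generated by the two order-2 automorphisms sqrt(102) ↦ -sqrt(102) and sqrt(246) ↦ -sqrt(246), giving V_4.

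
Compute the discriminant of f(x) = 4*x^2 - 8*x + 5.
Δ = -16

For a quadratic a x^2 + b x + c the discriminant is Δ = b^2 - 4ac = (-8)^2 - 4*(4)*(5) = 64 - (80) = -16.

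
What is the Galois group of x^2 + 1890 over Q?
Gal(K/Q) = Z/2Z (cyclic of order 2)

x^2 + 1890 is irreducible over Q since -1890 is not a rational square. The splitting field Q(sqrt(-1890)) has degree 2 over Q, and its unique nontrivial automorphism is sqrt(-1890) ↦ -sqrt(-1890). Hence Gal(Q(sqrt(-1890))/Q) = Z/2Z.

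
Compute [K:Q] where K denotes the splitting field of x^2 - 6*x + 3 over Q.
[K:Q] = 2

The discriminant of x^2 + (-6)*x + (3) is b^2 - 4c = 36 - (12) = 24. Since 24 is not a perfect square in Q, the polynomial is irreducible over Q. Its two roots generate a degree-2 extension, so [K:Q] = 2.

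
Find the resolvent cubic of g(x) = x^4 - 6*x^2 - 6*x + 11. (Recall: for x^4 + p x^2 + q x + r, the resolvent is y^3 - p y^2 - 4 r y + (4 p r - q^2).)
h(y) = y^3 + 6*y^2 - 44*y - 300

Identify coefficients: p = -6, q = -6, r = 11.
Plug into h(y) = y^3 - p y^2 - 4 r y + (4 p r - q^2):
  h(y) = y^3 - (-6) y^2 - 4*(11) y + (4*(-6)*(11) - (-6)^2)
       = y^3 + (6) y^2 + (-44) y + (-300).
Simplifying: h(y) = y^3 + 6*y^2 - 44*y - 300.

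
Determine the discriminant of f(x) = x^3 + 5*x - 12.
Δ = -4388

For a depressed cubic x^3 + p x + q the discriminant is Δ = -4 p^3 - 27 q^2 = -4*(5)^3 - 27*(-12)^2 = -500 - 3888 = -4388.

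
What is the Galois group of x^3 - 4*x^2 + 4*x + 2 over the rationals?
Gal(K/Q) = S_3 (symmetric group of order 6)

Compute the discriminant of x^3 + (-4)*x^2 + (4)*x + (2): Δ = -172. Since Δ is not a rational square, the Galois group is not contained in A_3; it must be the full S_3 (irreducibility of the cubic rules out anything smaller).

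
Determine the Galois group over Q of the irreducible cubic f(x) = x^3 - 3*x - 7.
Gal(K/Q) = S_3 (symmetric group of order 6)

Compute the discriminant of x^3 + (0)*x^2 + (-3)*x + (-7): Δ = -1215. Since Δ is not a rational square, the Galois group is not contained in A_3; it must be the full S_3 (irreducibility of the cubic rules out anything smaller).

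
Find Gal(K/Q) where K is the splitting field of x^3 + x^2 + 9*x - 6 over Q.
Gal(K/Q) = S_3 (symmetric group of order 6)

Compute the discriminant of x^3 + (1)*x^2 + (9)*x + (-6): Δ = -4755. Since Δ is not a rational square, the Galois group is not contained in A_3; it must be the full S_3 (irreducibility of the cubic rules out anything smaller).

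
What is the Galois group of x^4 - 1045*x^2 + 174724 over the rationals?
Gal(K/Q) = Z/2Z (cyclic of order 2)

f factors as (x^2 - 209)(x^2 - 836), so the splitting field is K = Q(sqrt(209), sqrt(836)). The squarefree part of 209 is 209 and the squarefree part of 836 is also 209, so sqrt(209) and sqrt(836) are both rational multiples of sqrt(209). Hence Q(sqrt(209)) = Q(sqrt(836)) = Q(sqrt(209)), and the splitting field collapses to a single degree-2 extension with Galois group Z/2Z.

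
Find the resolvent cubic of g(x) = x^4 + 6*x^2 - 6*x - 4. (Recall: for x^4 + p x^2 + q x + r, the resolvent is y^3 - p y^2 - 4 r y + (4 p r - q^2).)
h(y) = y^3 - 6*y^2 + 16*y - 132

Identify coefficients: p = 6, q = -6, r = -4.
Plug into h(y) = y^3 - p y^2 - 4 r y + (4 p r - q^2):
  h(y) = y^3 - (6) y^2 - 4*(-4) y + (4*(6)*(-4) - (-6)^2)
       = y^3 + (-6) y^2 + (16) y + (-132).
Simplifying: h(y) = y^3 - 6*y^2 + 16*y - 132.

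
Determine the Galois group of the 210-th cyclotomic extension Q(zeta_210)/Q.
|Gal(Q(zeta_210)/Q)| = phi(210) = 48; group ≅ (Z/210Z)^* ≅ Z/2Z × Z/4Z × Z/6Z

The n-th cyclotomic polynomial Φ_210(x) is the minimal polynomial of zeta_210 over Q and has degree phi(210) = 48. So Q(zeta_210) is a degree-48 Galois extension with Galois group (Z/210Z)^*. By CRT, (Z/210Z)^* ≅ (Z/2Z)^* × (Z/3Z)^* × (Z/5Z)^* × (Z/7Z)^*. Each prime-power unit group is (Z/2Z)^* ≅ trivial group (order 1); (Z/3Z)^* ≅ Z/2Z; (Z/5Z)^* ≅ Z/4Z; (Z/7Z)^* ≅ Z/6Z. Hence Gal(Q(zeta_210)/Q) ≅ Z/2Z × Z/4Z × Z/6Z.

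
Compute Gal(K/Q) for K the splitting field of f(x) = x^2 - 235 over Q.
Gal(K/Q) = Z/2Z (cyclic of order 2)

x^2 - 235 is irreducible over Q since 235 is not a rational square. The splitting field Q(sqrt(235)) has degree 2 over Q, and its unique nontrivial automorphism is sqrt(235) ↦ -sqrt(235). Hence Gal(Q(sqrt(235))/Q) = Z/2Z.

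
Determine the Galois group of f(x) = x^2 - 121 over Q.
Gal(K/Q) = trivial group (order 1)

x^2 - 121 factors as (x - 11)(x + 11) over Q, so its splitting field is Q itself and the Galois group is trivial.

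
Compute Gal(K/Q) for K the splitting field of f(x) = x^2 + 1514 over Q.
Gal(K/Q) = Z/2Z (cyclic of order 2)

x^2 + 1514 is irreducible over Q since -1514 is not a rational square. The splitting field Q(sqrt(-1514)) has degree 2 over Q, and its unique nontrivial automorphism is sqrt(-1514) ↦ -sqrt(-1514). Hence Gal(Q(sqrt(-1514))/Q) = Z/2Z.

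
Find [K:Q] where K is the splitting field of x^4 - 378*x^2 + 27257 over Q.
[K:Q] = 4

f factors as (x^2 - 97)(x^2 - 281); the splitting field is K = Q(sqrt(97), sqrt(281)). Since 97, 281, and 27257 are all non-squares in Q, the three subfields Q(sqrt(97)), Q(sqrt(281)), Q(sqrt(27257)) are distinct degree-2 extensions, so [K:Q] = 4 (Klein four Galois group).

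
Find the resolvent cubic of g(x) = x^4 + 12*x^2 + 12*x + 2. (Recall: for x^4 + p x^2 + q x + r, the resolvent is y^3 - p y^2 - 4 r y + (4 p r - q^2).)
h(y) = y^3 - 12*y^2 - 8*y - 48

Identify coefficients: p = 12, q = 12, r = 2.
Plug into h(y) = y^3 - p y^2 - 4 r y + (4 p r - q^2):
  h(y) = y^3 - (12) y^2 - 4*(2) y + (4*(12)*(2) - (12)^2)
       = y^3 + (-12) y^2 + (-8) y + (-48).
Simplifying: h(y) = y^3 - 12*y^2 - 8*y - 48.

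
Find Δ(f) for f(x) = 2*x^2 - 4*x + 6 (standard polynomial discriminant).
Δ = -32

For a quadratic a x^2 + b x + c the discriminant is Δ = b^2 - 4ac = (-4)^2 - 4*(2)*(6) = 16 - (48) = -32.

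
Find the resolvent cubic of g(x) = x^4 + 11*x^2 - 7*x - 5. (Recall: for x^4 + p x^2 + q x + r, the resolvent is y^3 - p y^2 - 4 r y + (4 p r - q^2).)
h(y) = y^3 - 11*y^2 + 20*y - 269

Identify coefficients: p = 11, q = -7, r = -5.
Plug into h(y) = y^3 - p y^2 - 4 r y + (4 p r - q^2):
  h(y) = y^3 - (11) y^2 - 4*(-5) y + (4*(11)*(-5) - (-7)^2)
       = y^3 + (-11) y^2 + (20) y + (-269).
Simplifying: h(y) = y^3 - 11*y^2 + 20*y - 269.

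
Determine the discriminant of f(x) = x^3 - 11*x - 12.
Δ = 1436

For a depressed cubic x^3 + p x + q the discriminant is Δ = -4 p^3 - 27 q^2 = -4*(-11)^3 - 27*(-12)^2 = 5324 - 3888 = 1436.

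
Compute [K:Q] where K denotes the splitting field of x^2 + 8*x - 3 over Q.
[K:Q] = 2

The discriminant of x^2 + (8)*x + (-3) is b^2 - 4c = 64 - (-12) = 76. Since 76 is not a perfect square in Q, the polynomial is irreducible over Q. Its two roots generate a degree-2 extension, so [K:Q] = 2.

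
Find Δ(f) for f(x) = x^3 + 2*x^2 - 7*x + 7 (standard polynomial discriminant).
Δ = -1743

For x^3 + a x^2 + b x + c the discriminant is Δ = 18 a b c - 4 a^3 c + a^2 b^2 - 4 b^3 - 27 c^2.
Plug a = 2, b = -7, c = 7:
  18*(2)*(-7)*(7) - 4*(2)^3*(7) + (2)^2*(-7)^2 - 4*(-7)^3 - 27*(7)^2
  = -1764 + (-224) + 196 + (1372) + (-1323)
  = -1743.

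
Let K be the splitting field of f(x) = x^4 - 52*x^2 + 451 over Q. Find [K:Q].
[K:Q] = 4

f factors as (x^2 - 11)(x^2 - 41); the splitting field is K = Q(sqrt(11), sqrt(41)). Since 11, 41, and 451 are all non-squares in Q, the three subfields Q(sqrt(11)), Q(sqrt(41)), Q(sqrt(451)) are distinct degree-2 extensions, so [K:Q] = 4 (Klein four Galois group).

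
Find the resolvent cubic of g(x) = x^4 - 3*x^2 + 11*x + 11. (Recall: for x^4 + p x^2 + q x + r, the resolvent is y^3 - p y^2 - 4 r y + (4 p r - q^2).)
h(y) = y^3 + 3*y^2 - 44*y - 253

Identify coefficients: p = -3, q = 11, r = 11.
Plug into h(y) = y^3 - p y^2 - 4 r y + (4 p r - q^2):
  h(y) = y^3 - (-3) y^2 - 4*(11) y + (4*(-3)*(11) - (11)^2)
       = y^3 + (3) y^2 + (-44) y + (-253).
Simplifying: h(y) = y^3 + 3*y^2 - 44*y - 253.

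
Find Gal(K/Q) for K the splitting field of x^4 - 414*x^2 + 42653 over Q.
Gal(K/Q) = V_4 (Klein four-group, Z/2Z × Z/2Z)

f factors as (x^2 - 193)(x^2 - 221), so the splitting field is K = Q(sqrt(193), sqrt(221)). The elements 193, 221, 42653 are all non-squares in Q, so sqrt(193) and sqrt(221) generate independent quadratic extensions. Thus [K:Q] = 4 and Gal(K/Q) is generated by the two order-2 automorphisms sqrt(193) ↦ -sqrt(193) and sqrt(221) ↦ -sqrt(221), giving V_4.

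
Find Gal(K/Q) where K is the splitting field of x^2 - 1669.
Gal(K/Q) = Z/2Z (cyclic of order 2)

x^2 - 1669 is irreducible over Q since 1669 is not a rational square. The splitting field Q(sqrt(1669)) has degree 2 over Q, and its unique nontrivial automorphism is sqrt(1669) ↦ -sqrt(1669). Hence Gal(Q(sqrt(1669))/Q) = Z/2Z.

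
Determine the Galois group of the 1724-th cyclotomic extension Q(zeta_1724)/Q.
|Gal(Q(zeta_1724)/Q)| = phi(1724) = 860; group ≅ (Z/1724Z)^* ≅ Z/2Z × Z/430Z

The n-th cyclotomic polynomial Φ_1724(x) is the minimal polynomial of zeta_1724 over Q and has degree phi(1724) = 860. So Q(zeta_1724) is a degree-860 Galois extension with Galois group (Z/1724Z)^*. By CRT, (Z/1724Z)^* ≅ (Z/4Z)^* × (Z/431Z)^*. Each prime-power unit group is (Z/4Z)^* ≅ Z/2Z; (Z/431Z)^* ≅ Z/430Z. Hence Gal(Q(zeta_1724)/Q) ≅ Z/2Z × Z/430Z.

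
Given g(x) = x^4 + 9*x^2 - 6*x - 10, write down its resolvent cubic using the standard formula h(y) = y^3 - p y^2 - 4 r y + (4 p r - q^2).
h(y) = y^3 - 9*y^2 + 40*y - 396

Identify coefficients: p = 9, q = -6, r = -10.
Plug into h(y) = y^3 - p y^2 - 4 r y + (4 p r - q^2):
  h(y) = y^3 - (9) y^2 - 4*(-10) y + (4*(9)*(-10) - (-6)^2)
       = y^3 + (-9) y^2 + (40) y + (-396).
Simplifying: h(y) = y^3 - 9*y^2 + 40*y - 396.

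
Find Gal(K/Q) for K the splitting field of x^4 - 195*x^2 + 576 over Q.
Gal(K/Q) = Z/2Z (cyclic of order 2)

f factors as (x^2 - 3)(x^2 - 192), so the splitting field is K = Q(sqrt(3), sqrt(192)). The squarefree part of 3 is 3 and the squarefree part of 192 is also 3, so sqrt(3) and sqrt(192) are both rational multiples of sqrt(3). Hence Q(sqrt(3)) = Q(sqrt(192)) = Q(sqrt(3)), and the splitting field collapses to a single degree-2 extension with Galois group Z/2Z.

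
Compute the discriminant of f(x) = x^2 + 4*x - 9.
Δ = 52

For a quadratic a x^2 + b x + c the discriminant is Δ = b^2 - 4ac = (4)^2 - 4*(1)*(-9) = 16 - (-36) = 52.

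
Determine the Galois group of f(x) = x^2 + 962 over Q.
Gal(K/Q) = Z/2Z (cyclic of order 2)

x^2 + 962 is irreducible over Q since -962 is not a rational square. The splitting field Q(sqrt(-962)) has degree 2 over Q, and its unique nontrivial automorphism is sqrt(-962) ↦ -sqrt(-962). Hence Gal(Q(sqrt(-962))/Q) = Z/2Z.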